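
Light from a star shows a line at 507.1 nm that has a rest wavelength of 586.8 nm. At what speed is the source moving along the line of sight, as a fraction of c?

λ'/λ₀ = 0.8642 < 1 (blueshift), so the source is approaching.
λ'/λ₀ = √((1 − β)/(1 + β)) for an approaching source ⇒ β = (1 − r²)/(1 + r²) with r = λ'/λ₀.
β = (1 − 0.7468)/(1 + 0.7468) ≈ 0.145.

0.145c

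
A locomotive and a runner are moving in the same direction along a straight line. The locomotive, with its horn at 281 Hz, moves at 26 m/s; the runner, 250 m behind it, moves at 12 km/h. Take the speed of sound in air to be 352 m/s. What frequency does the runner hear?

12 km/h = 3.333 m/s.
The runner is behind, so the locomotive is moving away from it while the runner is moving toward the locomotive.
With source receding and observer approaching, f' = f · (v + v_o)/(v + v_s).
f' = 281 × (352 + 3.333)/(352 + 26) = 281 × 355.33/378 ≈ 264 Hz.

264 Hz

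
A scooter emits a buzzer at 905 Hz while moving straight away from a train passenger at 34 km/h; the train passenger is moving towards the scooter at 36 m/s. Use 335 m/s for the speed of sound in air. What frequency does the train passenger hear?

975 Hz

34 km/h = 9.444 m/s.
Both move, so f' = f · (v + v_o)/(v + v_s).
f' = 905 × (335 + 36)/(335 + 9.444) = 905 × 371/344.44 ≈ 975 Hz.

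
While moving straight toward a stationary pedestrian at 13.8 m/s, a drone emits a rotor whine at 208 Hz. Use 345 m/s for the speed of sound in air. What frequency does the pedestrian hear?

With the source moving toward a stationary observer, f' = f · v/(v − v_s).
f' = 208 × 345/(345 − 13.8) = 208 × 345/331.2 ≈ 217 Hz.

217 Hz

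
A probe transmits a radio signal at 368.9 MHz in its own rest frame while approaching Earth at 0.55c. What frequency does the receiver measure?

684.6 MHz

Relativistic Doppler for frequency: f' = f₀ · √((1 + β)/(1 − β)).
f' = 368.9 × √(1.5500/0.4500) = 368.9 × 1.85592 ≈ 684.6 MHz.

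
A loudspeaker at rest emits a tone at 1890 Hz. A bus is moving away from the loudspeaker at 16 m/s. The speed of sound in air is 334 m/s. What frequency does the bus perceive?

1799 Hz

Moving observer, stationary source: f' = f · (v − v_o)/v.
f' = 1890 × (334 − 16)/334 = 1890 × 318/334 ≈ 1799 Hz.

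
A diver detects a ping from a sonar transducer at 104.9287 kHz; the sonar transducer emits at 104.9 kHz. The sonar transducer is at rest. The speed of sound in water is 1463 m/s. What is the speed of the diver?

f' > f, so the diver is approaching.
f' = f · (v + v_o)/v ⇒ v_o = v · |f'/f − 1|.
v_o = 1463 × |104.9287/104.9 − 1| = 1463 × 0.0002736 ≈ 0.40 m/s.

0.40 m/s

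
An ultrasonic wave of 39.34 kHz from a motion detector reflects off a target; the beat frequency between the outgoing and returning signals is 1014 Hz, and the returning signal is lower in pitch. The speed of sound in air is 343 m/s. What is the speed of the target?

4.5 m/s

Double Doppler shift off a moving reflector: f₂ = f₀ · (v + u)/(v − u) (u > 0 toward emitter).
Returning signal is lower, so f₂ = f₀ − Δf = 39340 − 1014 = 38326 Hz.
Rearranging, u = v · (f₂ − f₀)/(f₂ + f₀) = 343 × -1014/77666 ≈ -4.5 m/s.
So the target is moving at 4.5 m/s away from the emitter.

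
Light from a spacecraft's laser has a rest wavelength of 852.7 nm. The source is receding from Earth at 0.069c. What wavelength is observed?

913.7 nm

Relativistic Doppler for wavelength: λ' = λ₀ · √((1 + β)/(1 − β)).
λ' = 852.7 × √(1.0690/0.9310) = 852.7 × 1.07155 ≈ 913.7 nm.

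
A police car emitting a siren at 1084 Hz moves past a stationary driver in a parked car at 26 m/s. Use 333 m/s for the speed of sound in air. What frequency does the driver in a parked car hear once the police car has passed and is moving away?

Receding: f₂ = f · v/(v + v_s) = 1084 × 333/359 ≈ 1005 Hz.

1005 Hz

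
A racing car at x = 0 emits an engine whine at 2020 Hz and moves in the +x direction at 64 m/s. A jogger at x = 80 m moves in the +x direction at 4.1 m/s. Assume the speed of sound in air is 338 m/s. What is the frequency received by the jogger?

The observer lies on the +x side, so the source is heading toward the observer and the observer is heading away from the source.
General Doppler shift: f' = f · (v − v_o)/(v − v_s).
f' = 2020 × (338 − 4.1)/(338 − 64) = 2020 × 333.9/274 ≈ 2462 Hz.

2462 Hz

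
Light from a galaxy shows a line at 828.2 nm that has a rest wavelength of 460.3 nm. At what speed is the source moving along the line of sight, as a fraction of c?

0.528c

λ'/λ₀ = 1.7993 > 1 (redshift), so the source is receding.
λ'/λ₀ = √((1 + β)/(1 − β)) for a receding source ⇒ β = (r² − 1)/(r² + 1) with r = λ'/λ₀.
β = (3.2373 − 1)/(3.2373 + 1) ≈ 0.528.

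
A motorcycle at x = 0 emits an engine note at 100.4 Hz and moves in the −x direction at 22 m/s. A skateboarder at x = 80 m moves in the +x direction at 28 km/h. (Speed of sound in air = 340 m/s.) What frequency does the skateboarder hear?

28 km/h = 7.778 m/s.
The observer lies on the +x side, so the source is heading away from the observer and the observer is heading away from the source.
Both move, so f' = f · (v − v_o)/(v + v_s).
f' = 100.4 × (340 − 7.778)/(340 + 22) = 100.4 × 332.22/362 ≈ 92 Hz.

92 Hz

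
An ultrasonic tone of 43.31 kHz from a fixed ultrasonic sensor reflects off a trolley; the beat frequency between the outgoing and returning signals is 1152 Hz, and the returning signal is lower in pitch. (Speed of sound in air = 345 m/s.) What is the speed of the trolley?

4.7 m/s

Double Doppler shift off a moving reflector: f₂ = f₀ · (v + u)/(v − u) (u > 0 toward emitter).
Returning signal is lower, so f₂ = f₀ − Δf = 43310 − 1152 = 42158 Hz.
Rearranging, u = v · (f₂ − f₀)/(f₂ + f₀) = 345 × -1152/85468 ≈ -4.7 m/s.
So the trolley is moving at 4.7 m/s away from the emitter.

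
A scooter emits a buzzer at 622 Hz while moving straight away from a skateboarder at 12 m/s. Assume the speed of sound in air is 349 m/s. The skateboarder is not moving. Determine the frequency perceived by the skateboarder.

With the source moving away from a stationary observer, f' = f · v/(v + v_s).
f' = 622 × 349/(349 + 12) = 622 × 349/361 ≈ 601 Hz.

601 Hz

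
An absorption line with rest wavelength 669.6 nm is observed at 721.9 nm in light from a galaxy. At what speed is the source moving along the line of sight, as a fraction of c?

λ'/λ₀ = 1.0781 > 1 (redshift), so the source is receding.
λ'/λ₀ = √((1 + β)/(1 − β)) for a receding source ⇒ β = (r² − 1)/(r² + 1) with r = λ'/λ₀.
β = (1.1623 − 1)/(1.1623 + 1) ≈ 0.075.

0.075c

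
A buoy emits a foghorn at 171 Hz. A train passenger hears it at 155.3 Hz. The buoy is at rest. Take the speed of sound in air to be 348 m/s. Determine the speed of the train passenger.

f' < f, so the train passenger is receding.
f' = f · (v − v_o)/v ⇒ v_o = v · |f'/f − 1|.
v_o = 348 × |155.3/171 − 1| = 348 × 0.09181 ≈ 32 m/s.

32 m/s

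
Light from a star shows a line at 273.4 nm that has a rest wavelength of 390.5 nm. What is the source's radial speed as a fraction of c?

0.342

λ'/λ₀ = 0.7001 < 1 (blueshift), so the source is approaching.
λ'/λ₀ = √((1 − β)/(1 + β)) for an approaching source ⇒ β = (1 − r²)/(1 + r²) with r = λ'/λ₀.
β = (1 − 0.4902)/(1 + 0.4902) ≈ 0.342.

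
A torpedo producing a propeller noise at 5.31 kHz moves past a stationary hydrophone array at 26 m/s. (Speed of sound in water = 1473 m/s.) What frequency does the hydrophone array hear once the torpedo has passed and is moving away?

Receding: f₂ = f · v/(v + v_s) = 5.31 × 1473/1499 ≈ 5.22 kHz.

5.22 kHz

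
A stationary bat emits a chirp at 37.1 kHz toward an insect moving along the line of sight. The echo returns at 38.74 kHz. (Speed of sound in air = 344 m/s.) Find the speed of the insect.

7.4 m/s

Double Doppler shift off a moving reflector: f₂ = f₀ · (v + u)/(v − u) (u > 0 toward emitter).
Rearranging, u = v · (f₂ − f₀)/(f₂ + f₀) = 344 × 1.64/75.84 ≈ 7.4 m/s.
So the insect is moving at 7.4 m/s toward the emitter.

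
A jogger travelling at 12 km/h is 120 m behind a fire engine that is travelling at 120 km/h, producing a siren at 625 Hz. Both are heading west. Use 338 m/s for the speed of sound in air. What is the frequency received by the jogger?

120 km/h = 33.33 m/s; 12 km/h = 3.333 m/s.
The jogger is behind, so the fire engine is moving away from it while the jogger is moving toward the fire engine.
With source receding and observer approaching, f' = f · (v + v_o)/(v + v_s).
f' = 625 × (338 + 3.333)/(338 + 33.33) = 625 × 341.33/371.33 ≈ 575 Hz.

575 Hz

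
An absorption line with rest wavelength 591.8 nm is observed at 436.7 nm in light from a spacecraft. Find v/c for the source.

0.295c

λ'/λ₀ = 0.7379 < 1 (blueshift), so the source is approaching.
λ'/λ₀ = √((1 − β)/(1 + β)) for an approaching source ⇒ β = (1 − r²)/(1 + r²) with r = λ'/λ₀.
β = (1 − 0.5445)/(1 + 0.5445) ≈ 0.295.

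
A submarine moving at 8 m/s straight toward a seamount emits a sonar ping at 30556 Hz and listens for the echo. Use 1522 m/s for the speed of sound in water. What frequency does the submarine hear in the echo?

30879 Hz

The seamount receives the sound from a moving source: f₁ = f₀ · v/(v − v_e) = 30556 × 1522/1514 ≈ 30717 Hz.
On the return leg the submarine is a moving observer: f₂ = f₁ · (v + v_e)/v = 30717 × 1530/1522 ≈ 30879 Hz.
Equivalently f₂ = f₀ · (v + v_e)/(v − v_e).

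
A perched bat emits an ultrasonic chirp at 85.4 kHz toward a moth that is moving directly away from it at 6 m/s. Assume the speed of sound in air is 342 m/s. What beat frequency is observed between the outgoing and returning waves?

2945 Hz

At the moth (a moving observer), f₁ = f₀ · (v − u)/v = 85.4 × 336/342 ≈ 83.90 kHz.
The reflection then acts as a moving source: f₂ = f₁ · v/(v + u) ≈ 82.46 kHz.
Beat frequency (with f₀ = 85400 Hz): |f₂ − f₀| = 2u·f₀/(v + u) = 2 × 6 × 85400/348 ≈ 2945 Hz.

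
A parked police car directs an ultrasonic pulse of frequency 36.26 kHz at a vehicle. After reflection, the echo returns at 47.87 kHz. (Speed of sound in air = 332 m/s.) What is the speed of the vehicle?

46 m/s

Double Doppler shift off a moving reflector: f₂ = f₀ · (v + u)/(v − u) (u > 0 toward emitter).
Rearranging, u = v · (f₂ − f₀)/(f₂ + f₀) = 332 × 11.61/84.13 ≈ 46 m/s.
So the vehicle is moving at 46 m/s toward the emitter.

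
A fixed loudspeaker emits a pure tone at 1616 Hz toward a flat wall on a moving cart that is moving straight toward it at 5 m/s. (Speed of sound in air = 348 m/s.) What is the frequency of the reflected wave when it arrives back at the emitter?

1663 Hz

The flat wall on a moving cart first receives the wave as a moving observer: f₁ = f₀ · (v + u)/v = 1616 × (348 + 5)/348 ≈ 1639 Hz.
The reflection then acts as a moving source: f₂ = f₁ · v/(v − u) ≈ 1663 Hz.
Equivalently f₂ = f₀ · (v + u)/(v − u).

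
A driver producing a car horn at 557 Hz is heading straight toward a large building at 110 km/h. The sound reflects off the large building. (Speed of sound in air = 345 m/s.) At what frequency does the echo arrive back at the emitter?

665 Hz

110 km/h = 30.56 m/s.
The large building receives the sound from a moving source: f₁ = f₀ · v/(v − v_e) = 557 × 345/314.44 ≈ 611 Hz.
On the return leg the driver is a moving observer: f₂ = f₁ · (v + v_e)/v = 611 × 375.56/345 ≈ 665 Hz.
Equivalently f₂ = f₀ · (v + v_e)/(v − v_e).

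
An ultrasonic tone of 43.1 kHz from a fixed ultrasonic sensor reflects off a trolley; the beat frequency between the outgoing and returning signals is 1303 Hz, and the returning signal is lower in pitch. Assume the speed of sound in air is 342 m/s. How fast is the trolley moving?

Double Doppler shift off a moving reflector: f₂ = f₀ · (v + u)/(v − u) (u > 0 toward emitter).
Returning signal is lower, so f₂ = f₀ − Δf = 43100 − 1303 = 41797 Hz.
Rearranging, u = v · (f₂ − f₀)/(f₂ + f₀) = 342 × -1303/84897 ≈ -5.2 m/s.
So the trolley is moving at 5.2 m/s away from the emitter.

5.2 m/s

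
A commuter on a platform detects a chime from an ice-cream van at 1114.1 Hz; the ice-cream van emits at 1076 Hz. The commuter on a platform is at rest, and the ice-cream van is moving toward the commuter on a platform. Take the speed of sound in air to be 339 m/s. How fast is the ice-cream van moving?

11.6 m/s

f' = f · v/(v − v_s) ⇒ v_s = v · |1 − f/f'|.
v_s = 339 × |1 − 1076/1114.1| = 339 × 0.0342 ≈ 11.6 m/s.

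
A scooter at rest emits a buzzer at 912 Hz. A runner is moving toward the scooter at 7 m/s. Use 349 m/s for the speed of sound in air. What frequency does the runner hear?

Moving observer, stationary source: f' = f · (v + v_o)/v.
f' = 912 × (349 + 7)/349 = 912 × 356/349 ≈ 930 Hz.

930 Hz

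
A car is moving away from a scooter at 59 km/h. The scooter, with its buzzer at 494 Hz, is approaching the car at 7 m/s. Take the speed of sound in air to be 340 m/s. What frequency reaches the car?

59 km/h = 16.39 m/s.
General Doppler shift: f' = f · (v − v_o)/(v − v_s).
f' = 494 × (340 − 16.39)/(340 − 7) = 494 × 323.61/333 ≈ 480 Hz.

480 Hz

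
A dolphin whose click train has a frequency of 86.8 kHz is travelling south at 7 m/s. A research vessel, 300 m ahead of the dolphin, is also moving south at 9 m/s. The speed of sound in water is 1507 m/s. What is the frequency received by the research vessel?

The research vessel is ahead, so the dolphin is moving toward it while the research vessel is moving away from the dolphin.
With source approaching and observer receding, f' = f · (v − v_o)/(v − v_s).
f' = 86.8 × (1507 − 9)/(1507 − 7) = 86.8 × 1498/1500 ≈ 86.7 kHz.

86.7 kHz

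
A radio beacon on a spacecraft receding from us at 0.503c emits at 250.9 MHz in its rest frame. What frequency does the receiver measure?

Relativistic Doppler for frequency: f' = f₀ · √((1 − β)/(1 + β)).
f' = 250.9 × √(0.4970/1.5030) = 250.9 × 0.57504 ≈ 144.3 MHz.

144.3 MHz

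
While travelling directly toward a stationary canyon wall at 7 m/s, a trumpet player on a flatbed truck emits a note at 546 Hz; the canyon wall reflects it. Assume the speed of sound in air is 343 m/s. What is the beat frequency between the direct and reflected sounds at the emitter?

22.8 Hz

The canyon wall receives the sound from a moving source: f₁ = f₀ · v/(v − v_e) = 546 × 343/336 ≈ 557.4 Hz.
On the return leg the trumpet player on a flatbed truck is a moving observer: f₂ = f₁ · (v + v_e)/v = 557.4 × 350/343 ≈ 568.8 Hz.
Equivalently f₂ = f₀ · (v + v_e)/(v − v_e).
Beat against the emitted tone: |f₂ − f₀| = 2v_e·f₀/(v − v_e) = 2 × 7 × 546/336 ≈ 22.8 Hz.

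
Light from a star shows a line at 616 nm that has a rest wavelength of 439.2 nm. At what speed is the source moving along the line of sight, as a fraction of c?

λ'/λ₀ = 1.4026 > 1 (redshift), so the source is receding.
λ'/λ₀ = √((1 + β)/(1 − β)) for a receding source ⇒ β = (r² − 1)/(r² + 1) with r = λ'/λ₀.
β = (1.9671 − 1)/(1.9671 + 1) ≈ 0.326.

0.326c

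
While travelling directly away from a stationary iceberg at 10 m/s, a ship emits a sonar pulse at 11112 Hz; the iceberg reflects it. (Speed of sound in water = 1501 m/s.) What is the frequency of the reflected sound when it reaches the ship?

10965 Hz

The iceberg receives the sound from a moving source: f₁ = f₀ · v/(v + v_e) = 11112 × 1501/1511 ≈ 11038 Hz.
On the return leg the ship is a moving observer: f₂ = f₁ · (v − v_e)/v = 11038 × 1491/1501 ≈ 10965 Hz.
Equivalently f₂ = f₀ · (v − v_e)/(v + v_e).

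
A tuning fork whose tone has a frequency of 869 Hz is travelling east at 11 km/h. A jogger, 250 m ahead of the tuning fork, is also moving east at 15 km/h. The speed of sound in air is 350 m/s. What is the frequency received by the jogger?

866 Hz

11 km/h = 3.056 m/s; 15 km/h = 4.167 m/s.
The jogger is ahead, so the tuning fork is moving toward it while the jogger is moving away from the tuning fork.
With source approaching and observer receding, f' = f · (v − v_o)/(v − v_s).
f' = 869 × (350 − 4.167)/(350 − 3.056) = 869 × 345.83/346.94 ≈ 866 Hz.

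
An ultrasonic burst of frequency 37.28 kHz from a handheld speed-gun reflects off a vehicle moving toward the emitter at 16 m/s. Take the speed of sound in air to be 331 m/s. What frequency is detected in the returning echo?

41.1 kHz

The vehicle first receives the wave as a moving observer: f₁ = f₀ · (v + u)/v = 37.28 × (331 + 16)/331 ≈ 39.1 kHz.
On reflection it acts as a source moving toward the stationary detector: f₂ = f₁ · v/(v − u) = 39.1 × 331/315 ≈ 41.1 kHz.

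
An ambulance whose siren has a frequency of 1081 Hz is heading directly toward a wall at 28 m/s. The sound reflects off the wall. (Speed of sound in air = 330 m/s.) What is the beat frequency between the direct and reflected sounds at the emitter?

The wall receives the sound from a moving source: f₁ = f₀ · v/(v − v_e) = 1081 × 330/302 ≈ 1181 Hz.
On the return leg the ambulance is a moving observer: f₂ = f₁ · (v + v_e)/v = 1181 × 358/330 ≈ 1281 Hz.
Beat against the emitted tone: |f₂ − f₀| = 2v_e·f₀/(v − v_e) = 2 × 28 × 1081/302 ≈ 200 Hz.

200 Hz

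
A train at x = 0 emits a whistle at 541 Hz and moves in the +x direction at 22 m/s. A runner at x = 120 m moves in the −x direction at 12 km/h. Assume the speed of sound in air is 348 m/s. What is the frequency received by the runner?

583 Hz

12 km/h = 3.333 m/s.
The observer lies on the +x side, so the source is heading toward the observer and the observer is heading toward the source.
General Doppler shift: f' = f · (v + v_o)/(v − v_s).
f' = 541 × (348 + 3.333)/(348 − 22) = 541 × 351.33/326 ≈ 583 Hz.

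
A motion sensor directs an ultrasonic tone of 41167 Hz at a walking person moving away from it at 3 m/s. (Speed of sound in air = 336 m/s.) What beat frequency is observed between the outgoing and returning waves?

729 Hz

At the walking person (a moving observer), f₁ = f₀ · (v − u)/v = 41167 × 333/336 ≈ 40799 Hz.
The reflection then acts as a moving source: f₂ = f₁ · v/(v + u) ≈ 40438 Hz.
Beat frequency: |f₂ − f₀| = 2u·f₀/(v + u) = 2 × 3 × 41167/339 ≈ 729 Hz.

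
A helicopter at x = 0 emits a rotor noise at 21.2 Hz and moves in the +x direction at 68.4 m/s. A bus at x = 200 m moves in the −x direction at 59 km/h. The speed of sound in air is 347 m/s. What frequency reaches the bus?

59 km/h = 16.39 m/s.
The observer lies on the +x side, so the source is heading toward the observer and the observer is heading toward the source.
With source approaching and observer approaching, f' = f · (v + v_o)/(v − v_s).
f' = 21.2 × (347 + 16.39)/(347 − 68.4) = 21.2 × 363.39/278.6 ≈ 27.7 Hz.

27.7 Hz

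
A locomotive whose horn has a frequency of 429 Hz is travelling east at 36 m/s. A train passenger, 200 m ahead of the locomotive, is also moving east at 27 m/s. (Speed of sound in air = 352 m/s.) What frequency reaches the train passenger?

441 Hz

The train passenger is ahead, so the locomotive is moving toward it while the train passenger is moving away from the locomotive.
With source approaching and observer receding, f' = f · (v − v_o)/(v − v_s).
f' = 429 × (352 − 27)/(352 − 36) = 429 × 325/316 ≈ 441 Hz.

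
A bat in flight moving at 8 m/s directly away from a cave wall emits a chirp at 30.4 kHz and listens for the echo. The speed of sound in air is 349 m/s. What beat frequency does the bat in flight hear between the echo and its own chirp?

The cave wall receives the sound from a moving source: f₁ = f₀ · v/(v + v_e) = 30.4 × 349/357 ≈ 29.719 kHz.
On the return leg the bat in flight is a moving observer: f₂ = f₁ · (v − v_e)/v = 29.719 × 341/349 ≈ 29.038 kHz.
Beat against the emitted tone (with f₀ = 30400 Hz): |f₂ − f₀| = 2v_e·f₀/(v + v_e) = 2 × 8 × 30400/357 ≈ 1362 Hz.

1362 Hz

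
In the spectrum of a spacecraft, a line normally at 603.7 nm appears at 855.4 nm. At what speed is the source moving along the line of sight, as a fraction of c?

λ'/λ₀ = 1.4169 > 1 (redshift), so the source is receding.
λ'/λ₀ = √((1 + β)/(1 − β)) for a receding source ⇒ β = (r² − 1)/(r² + 1) with r = λ'/λ₀.
β = (2.0077 − 1)/(2.0077 + 1) ≈ 0.335.

0.335c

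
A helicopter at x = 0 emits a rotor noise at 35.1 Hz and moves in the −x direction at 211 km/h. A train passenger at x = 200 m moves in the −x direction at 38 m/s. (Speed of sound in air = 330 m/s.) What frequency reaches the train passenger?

211 km/h = 58.61 m/s.
The observer lies on the +x side, so the source is heading away from the observer and the observer is heading toward the source.
General Doppler shift: f' = f · (v + v_o)/(v + v_s).
f' = 35.1 × (330 + 38)/(330 + 58.61) = 35.1 × 368/388.61 ≈ 33.2 Hz.

33.2 Hz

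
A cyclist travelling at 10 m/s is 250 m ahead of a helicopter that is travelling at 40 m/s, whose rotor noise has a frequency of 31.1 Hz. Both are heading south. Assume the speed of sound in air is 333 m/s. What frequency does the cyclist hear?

The cyclist is ahead, so the helicopter is moving toward it while the cyclist is moving away from the helicopter.
Both move, so f' = f · (v − v_o)/(v − v_s).
f' = 31.1 × (333 − 10)/(333 − 40) = 31.1 × 323/293 ≈ 34.3 Hz.

34.3 Hz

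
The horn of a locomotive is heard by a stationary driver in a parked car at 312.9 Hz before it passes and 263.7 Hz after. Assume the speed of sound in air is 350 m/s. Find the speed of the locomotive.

30 m/s

f₁/f₂ = (v + v_s)/(v − v_s), so v_s = v · (f₁ − f₂)/(f₁ + f₂).
v_s = 350 × (312.9 − 263.7)/(312.9 + 263.7) = 350 × 49.2/576.6 ≈ 30 m/s.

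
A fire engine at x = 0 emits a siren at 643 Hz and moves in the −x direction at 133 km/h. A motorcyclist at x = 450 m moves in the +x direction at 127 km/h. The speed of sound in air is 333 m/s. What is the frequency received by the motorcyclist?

133 km/h = 36.94 m/s; 127 km/h = 35.28 m/s.
The observer lies on the +x side, so the source is heading away from the observer and the observer is heading away from the source.
Both move, so f' = f · (v − v_o)/(v + v_s).
f' = 643 × (333 − 35.28)/(333 + 36.94) = 643 × 297.72/369.94 ≈ 517 Hz.

517 Hz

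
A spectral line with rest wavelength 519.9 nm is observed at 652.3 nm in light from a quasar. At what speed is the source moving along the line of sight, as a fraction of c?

λ'/λ₀ = 1.2547 > 1 (redshift), so the source is receding.
λ'/λ₀ = √((1 + β)/(1 − β)) for a receding source ⇒ β = (r² − 1)/(r² + 1) with r = λ'/λ₀.
β = (1.5742 − 1)/(1.5742 + 1) ≈ 0.223.

0.223c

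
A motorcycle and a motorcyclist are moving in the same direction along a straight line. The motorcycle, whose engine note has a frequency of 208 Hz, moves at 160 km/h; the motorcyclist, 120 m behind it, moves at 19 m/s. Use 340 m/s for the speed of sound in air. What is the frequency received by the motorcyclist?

160 km/h = 44.44 m/s.
The motorcyclist is behind, so the motorcycle is moving away from it while the motorcyclist is moving toward the motorcycle.
Both move, so f' = f · (v + v_o)/(v + v_s).
f' = 208 × (340 + 19)/(340 + 44.44) = 208 × 359/384.44 ≈ 194 Hz.

194 Hz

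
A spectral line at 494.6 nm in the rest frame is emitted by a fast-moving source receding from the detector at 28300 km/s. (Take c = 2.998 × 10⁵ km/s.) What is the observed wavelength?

β = v/c = 28300/299800 = 0.0944.
Relativistic Doppler for wavelength: λ' = λ₀ · √((1 + β)/(1 − β)).
λ' = 494.6 × √(1.0944/0.9056) = 494.6 × 1.09930 ≈ 543.7 nm.

543.7 nm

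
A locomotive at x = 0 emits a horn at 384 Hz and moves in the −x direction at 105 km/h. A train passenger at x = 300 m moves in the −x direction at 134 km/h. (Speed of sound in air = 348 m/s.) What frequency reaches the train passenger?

392 Hz

105 km/h = 29.17 m/s; 134 km/h = 37.22 m/s.
The observer lies on the +x side, so the source is heading away from the observer and the observer is heading toward the source.
General Doppler shift: f' = f · (v + v_o)/(v + v_s).
f' = 384 × (348 + 37.22)/(348 + 29.17) = 384 × 385.22/377.17 ≈ 392 Hz.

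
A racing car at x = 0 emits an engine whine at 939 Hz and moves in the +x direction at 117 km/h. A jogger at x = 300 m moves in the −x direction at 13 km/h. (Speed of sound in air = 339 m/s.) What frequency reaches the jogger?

1050 Hz

117 km/h = 32.5 m/s; 13 km/h = 3.611 m/s.
The observer lies on the +x side, so the source is heading toward the observer and the observer is heading toward the source.
Both move, so f' = f · (v + v_o)/(v − v_s).
f' = 939 × (339 + 3.611)/(339 − 32.5) = 939 × 342.61/306.5 ≈ 1050 Hz.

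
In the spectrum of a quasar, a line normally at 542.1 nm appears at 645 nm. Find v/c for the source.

λ'/λ₀ = 1.1898 > 1 (redshift), so the source is receding.
λ'/λ₀ = √((1 + β)/(1 − β)) for a receding source ⇒ β = (r² − 1)/(r² + 1) with r = λ'/λ₀.
β = (1.4157 − 1)/(1.4157 + 1) ≈ 0.172.

0.172c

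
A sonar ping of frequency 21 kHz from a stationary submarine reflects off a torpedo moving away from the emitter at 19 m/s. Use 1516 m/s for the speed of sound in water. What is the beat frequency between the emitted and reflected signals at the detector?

520 Hz

The torpedo first receives the wave as a moving observer: f₁ = f₀ · (v − u)/v = 21 × (1516 − 19)/1516 ≈ 20.737 kHz.
The reflection then acts as a moving source: f₂ = f₁ · v/(v + u) ≈ 20.480 kHz.
Equivalently f₂ = f₀ · (v − u)/(v + u).
Beat frequency (with f₀ = 21000 Hz): |f₂ − f₀| = 2u·f₀/(v + u) = 2 × 19 × 21000/1535 ≈ 520 Hz.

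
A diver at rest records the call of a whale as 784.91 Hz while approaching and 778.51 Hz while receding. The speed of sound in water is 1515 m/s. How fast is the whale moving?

6.2 m/s

f₁/f₂ = (v + v_s)/(v − v_s), so v_s = v · (f₁ − f₂)/(f₁ + f₂).
v_s = 1515 × (784.91 − 778.51)/(784.91 + 778.51) = 1515 × 6.40/1563.42 ≈ 6.2 m/s.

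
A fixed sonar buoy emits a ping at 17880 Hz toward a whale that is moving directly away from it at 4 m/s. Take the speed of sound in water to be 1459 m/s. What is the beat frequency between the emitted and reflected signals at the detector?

98 Hz

At the whale (a moving observer), f₁ = f₀ · (v − u)/v = 17880 × 1455/1459 ≈ 17831.0 Hz.
On reflection it acts as a source moving away from the stationary detector: f₂ = f₁ · v/(v + u) = 17831.0 × 1459/1463 ≈ 17782.2 Hz.
Beat frequency: |f₂ − f₀| = 2u·f₀/(v + u) = 2 × 4 × 17880/1463 ≈ 98 Hz.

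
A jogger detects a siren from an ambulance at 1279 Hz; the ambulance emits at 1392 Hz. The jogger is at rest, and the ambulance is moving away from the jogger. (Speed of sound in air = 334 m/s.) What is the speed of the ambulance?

f' = f · v/(v + v_s) ⇒ v_s = v · |1 − f/f'|.
v_s = 334 × |1 − 1392/1279| = 334 × 0.08835 ≈ 30 m/s.

30 m/s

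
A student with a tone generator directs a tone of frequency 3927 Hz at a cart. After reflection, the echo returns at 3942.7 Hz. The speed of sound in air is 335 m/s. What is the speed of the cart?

0.67 m/s

Double Doppler shift off a moving reflector: f₂ = f₀ · (v + u)/(v − u) (u > 0 toward emitter).
Rearranging, u = v · (f₂ − f₀)/(f₂ + f₀) = 335 × 15.7/7869.7 ≈ 0.67 m/s.
So the cart is moving at 0.67 m/s toward the emitter.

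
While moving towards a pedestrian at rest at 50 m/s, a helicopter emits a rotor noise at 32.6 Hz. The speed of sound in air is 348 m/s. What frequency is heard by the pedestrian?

38.1 Hz

With the source moving toward a stationary observer, f' = f · v/(v − v_s).
f' = 32.6 × 348/(348 − 50) = 32.6 × 348/298 ≈ 38.1 Hz.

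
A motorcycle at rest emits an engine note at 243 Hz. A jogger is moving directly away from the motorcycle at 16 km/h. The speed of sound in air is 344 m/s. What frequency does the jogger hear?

16 km/h = 4.444 m/s.
Only the observer moves, away from the source, so f' = f · (v − v_o)/v.
f' = 243 × (344 − 4.444)/344 = 243 × 339.56/344 ≈ 240 Hz.

240 Hz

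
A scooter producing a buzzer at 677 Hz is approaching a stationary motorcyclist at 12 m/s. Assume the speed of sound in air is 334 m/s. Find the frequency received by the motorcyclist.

702 Hz

With the source moving toward a stationary observer, f' = f · v/(v − v_s).
f' = 677 × 334/(334 − 12) = 677 × 334/322 ≈ 702 Hz.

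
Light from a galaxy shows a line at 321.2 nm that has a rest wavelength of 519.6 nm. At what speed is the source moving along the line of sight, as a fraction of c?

0.447c

λ'/λ₀ = 0.6182 < 1 (blueshift), so the source is approaching.
λ'/λ₀ = √((1 − β)/(1 + β)) for an approaching source ⇒ β = (1 − r²)/(1 + r²) with r = λ'/λ₀.
β = (1 − 0.3821)/(1 + 0.3821) ≈ 0.447.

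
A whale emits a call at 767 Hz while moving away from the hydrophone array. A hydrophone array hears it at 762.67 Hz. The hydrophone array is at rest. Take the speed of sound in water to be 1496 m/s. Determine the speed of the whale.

f' = f · v/(v + v_s) ⇒ v_s = v · |1 − f/f'|.
v_s = 1496 × |1 − 767/762.67| = 1496 × 0.005677 ≈ 8.5 m/s.

8.5 m/s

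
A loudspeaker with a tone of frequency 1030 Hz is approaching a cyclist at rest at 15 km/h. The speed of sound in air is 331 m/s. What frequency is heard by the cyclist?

15 km/h = 4.167 m/s.
Moving source, stationary observer: f' = f · v/(v − v_s) since the source is approaching.
f' = 1030 × 331/(331 − 4.167) = 1030 × 331/326.8 ≈ 1043 Hz.

1043 Hz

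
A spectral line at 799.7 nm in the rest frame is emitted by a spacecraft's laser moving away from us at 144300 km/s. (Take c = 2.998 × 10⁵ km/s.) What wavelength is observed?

1351.5 nm

β = v/c = 144300/299800 = 0.4813.
Relativistic Doppler for wavelength: λ' = λ₀ · √((1 + β)/(1 − β)).
λ' = 799.7 × √(1.4813/0.5187) = 799.7 × 1.68996 ≈ 1351.5 nm.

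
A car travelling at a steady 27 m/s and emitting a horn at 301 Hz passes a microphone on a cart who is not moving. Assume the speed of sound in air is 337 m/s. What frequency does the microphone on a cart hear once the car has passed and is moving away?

Receding: f₂ = f · v/(v + v_s) = 301 × 337/364 ≈ 279 Hz.

279 Hz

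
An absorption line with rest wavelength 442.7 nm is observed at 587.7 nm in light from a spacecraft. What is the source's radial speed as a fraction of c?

λ'/λ₀ = 1.3275 > 1 (redshift), so the source is receding.
λ'/λ₀ = √((1 + β)/(1 − β)) for a receding source ⇒ β = (r² − 1)/(r² + 1) with r = λ'/λ₀.
β = (1.7624 − 1)/(1.7624 + 1) ≈ 0.276.

0.276c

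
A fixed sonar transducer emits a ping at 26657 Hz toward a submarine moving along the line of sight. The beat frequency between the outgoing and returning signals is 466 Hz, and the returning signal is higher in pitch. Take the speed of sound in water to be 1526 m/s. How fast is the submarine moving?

Double Doppler shift off a moving reflector: f₂ = f₀ · (v + u)/(v − u) (u > 0 toward emitter).
Returning signal is higher, so f₂ = f₀ + Δf = 26657 + 466 = 27123 Hz.
Rearranging, u = v · (f₂ − f₀)/(f₂ + f₀) = 1526 × 466/53780 ≈ 13.2 m/s.
So the submarine is moving at 13.2 m/s toward the emitter.

13.2 m/s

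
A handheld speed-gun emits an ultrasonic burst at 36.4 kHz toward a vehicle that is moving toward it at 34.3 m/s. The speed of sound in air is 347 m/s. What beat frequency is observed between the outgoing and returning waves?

7985 Hz

The vehicle first receives the wave as a moving observer: f₁ = f₀ · (v + u)/v = 36.4 × (347 + 34.3)/347 ≈ 40.00 kHz.
On reflection it acts as a source moving toward the stationary detector: f₂ = f₁ · v/(v − u) = 40.00 × 347/312.7 ≈ 44.39 kHz.
Equivalently f₂ = f₀ · (v + u)/(v − u).
Beat frequency (with f₀ = 36400 Hz): |f₂ − f₀| = 2u·f₀/(v − u) = 2 × 34.3 × 36400/312.7 ≈ 7985 Hz.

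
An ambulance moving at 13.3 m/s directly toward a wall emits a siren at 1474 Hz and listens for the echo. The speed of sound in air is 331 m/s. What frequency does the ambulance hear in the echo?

1597 Hz

The wall receives the sound from a moving source: f₁ = f₀ · v/(v − v_e) = 1474 × 331/317.7 ≈ 1536 Hz.
On the return leg the ambulance is a moving observer: f₂ = f₁ · (v + v_e)/v = 1536 × 344.3/331 ≈ 1597 Hz.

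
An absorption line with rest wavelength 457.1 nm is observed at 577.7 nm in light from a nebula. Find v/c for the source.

λ'/λ₀ = 1.2638 > 1 (redshift), so the source is receding.
λ'/λ₀ = √((1 + β)/(1 − β)) for a receding source ⇒ β = (r² − 1)/(r² + 1) with r = λ'/λ₀.
β = (1.5973 − 1)/(1.5973 + 1) ≈ 0.230.

0.230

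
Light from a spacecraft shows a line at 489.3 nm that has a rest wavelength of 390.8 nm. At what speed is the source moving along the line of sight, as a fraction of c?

λ'/λ₀ = 1.2520 > 1 (redshift), so the source is receding.
λ'/λ₀ = √((1 + β)/(1 − β)) for a receding source ⇒ β = (r² − 1)/(r² + 1) with r = λ'/λ₀.
β = (1.5676 − 1)/(1.5676 + 1) ≈ 0.221.

0.221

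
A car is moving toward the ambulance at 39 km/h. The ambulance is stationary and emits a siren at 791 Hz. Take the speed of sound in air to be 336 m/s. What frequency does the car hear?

817 Hz

39 km/h = 10.83 m/s.
Only the observer moves, toward the source, so f' = f · (v + v_o)/v.
f' = 791 × (336 + 10.83)/336 = 791 × 346.83/336 ≈ 817 Hz.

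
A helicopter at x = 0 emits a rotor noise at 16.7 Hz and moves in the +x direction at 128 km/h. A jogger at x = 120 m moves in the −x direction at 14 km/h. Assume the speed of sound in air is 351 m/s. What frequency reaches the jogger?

18.8 Hz

128 km/h = 35.56 m/s; 14 km/h = 3.889 m/s.
The observer lies on the +x side, so the source is heading toward the observer and the observer is heading toward the source.
With source approaching and observer approaching, f' = f · (v + v_o)/(v − v_s).
f' = 16.7 × (351 + 3.889)/(351 − 35.56) = 16.7 × 354.89/315.44 ≈ 18.8 Hz.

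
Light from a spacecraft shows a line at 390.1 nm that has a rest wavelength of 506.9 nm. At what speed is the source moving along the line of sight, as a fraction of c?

λ'/λ₀ = 0.7696 < 1 (blueshift), so the source is approaching.
λ'/λ₀ = √((1 − β)/(1 + β)) for an approaching source ⇒ β = (1 − r²)/(1 + r²) with r = λ'/λ₀.
β = (1 − 0.5923)/(1 + 0.5923) ≈ 0.256.

0.256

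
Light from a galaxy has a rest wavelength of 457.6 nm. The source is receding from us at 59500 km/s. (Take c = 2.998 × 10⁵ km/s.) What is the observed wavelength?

559.5 nm

β = v/c = 59500/299800 = 0.1985.
Relativistic Doppler for wavelength: λ' = λ₀ · √((1 + β)/(1 − β)).
λ' = 457.6 × √(1.1985/0.8015) = 457.6 × 1.22279 ≈ 559.5 nm.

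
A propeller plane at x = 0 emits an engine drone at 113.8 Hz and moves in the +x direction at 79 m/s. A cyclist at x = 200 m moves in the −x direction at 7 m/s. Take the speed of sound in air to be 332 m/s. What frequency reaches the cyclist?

152 Hz

The observer lies on the +x side, so the source is heading toward the observer and the observer is heading toward the source.
General Doppler shift: f' = f · (v + v_o)/(v − v_s).
f' = 113.8 × (332 + 7)/(332 − 79) = 113.8 × 339/253 ≈ 152 Hz.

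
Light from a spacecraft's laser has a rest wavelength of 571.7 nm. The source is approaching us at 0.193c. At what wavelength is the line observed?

Relativistic Doppler for wavelength: λ' = λ₀ · √((1 − β)/(1 + β)).
λ' = 571.7 × √(0.8070/1.1930) = 571.7 × 0.82246 ≈ 470.2 nm.

470.2 nm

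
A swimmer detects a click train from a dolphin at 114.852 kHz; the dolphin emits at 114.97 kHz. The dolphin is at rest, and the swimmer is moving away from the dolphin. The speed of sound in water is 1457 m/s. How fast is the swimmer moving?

1.50 m/s

f' = f · (v − v_o)/v ⇒ v_o = v · |f'/f − 1|.
v_o = 1457 × |114.852/114.97 − 1| = 1457 × 0.001026 ≈ 1.50 m/s.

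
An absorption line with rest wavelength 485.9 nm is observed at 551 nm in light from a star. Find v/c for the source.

0.125c

λ'/λ₀ = 1.1340 > 1 (redshift), so the source is receding.
λ'/λ₀ = √((1 + β)/(1 − β)) for a receding source ⇒ β = (r² − 1)/(r² + 1) with r = λ'/λ₀.
β = (1.2859 − 1)/(1.2859 + 1) ≈ 0.125.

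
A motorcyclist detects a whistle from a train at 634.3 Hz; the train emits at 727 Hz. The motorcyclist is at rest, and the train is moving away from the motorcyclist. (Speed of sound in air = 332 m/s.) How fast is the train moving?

f' = f · v/(v + v_s) ⇒ v_s = v · |1 − f/f'|.
v_s = 332 × |1 − 727/634.3| = 332 × 0.1461 ≈ 49 m/s.

49 m/s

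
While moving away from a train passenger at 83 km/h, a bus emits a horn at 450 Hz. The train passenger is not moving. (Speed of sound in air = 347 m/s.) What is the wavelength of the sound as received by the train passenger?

83 km/h = 23.06 m/s.
Moving source, stationary observer: f' = f · v/(v + v_s) since the source is receding.
f' = 450 × 347/(347 + 23.06) ≈ 422 Hz.
λ' = v/f' = 347/421.964 ≈ 82.2 cm.

82.2 cm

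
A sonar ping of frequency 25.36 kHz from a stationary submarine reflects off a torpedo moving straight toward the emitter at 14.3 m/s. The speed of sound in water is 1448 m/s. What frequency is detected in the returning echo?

The torpedo first receives the wave as a moving observer: f₁ = f₀ · (v + u)/v = 25.36 × (1448 + 14.3)/1448 ≈ 25.6 kHz.
The reflection then acts as a moving source: f₂ = f₁ · v/(v − u) ≈ 25.9 kHz.
Equivalently f₂ = f₀ · (v + u)/(v − u).

25.9 kHz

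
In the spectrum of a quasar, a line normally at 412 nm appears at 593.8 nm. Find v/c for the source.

λ'/λ₀ = 1.4413 > 1 (redshift), so the source is receding.
λ'/λ₀ = √((1 + β)/(1 − β)) for a receding source ⇒ β = (r² − 1)/(r² + 1) with r = λ'/λ₀.
β = (2.0772 − 1)/(2.0772 + 1) ≈ 0.350.

0.350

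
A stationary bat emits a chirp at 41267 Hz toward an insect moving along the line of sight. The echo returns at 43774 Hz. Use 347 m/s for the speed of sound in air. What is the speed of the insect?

Double Doppler shift off a moving reflector: f₂ = f₀ · (v + u)/(v − u) (u > 0 toward emitter).
Rearranging, u = v · (f₂ − f₀)/(f₂ + f₀) = 347 × 2507/85041 ≈ 10.2 m/s.
So the insect is moving at 10.2 m/s toward the emitter.

10.2 m/s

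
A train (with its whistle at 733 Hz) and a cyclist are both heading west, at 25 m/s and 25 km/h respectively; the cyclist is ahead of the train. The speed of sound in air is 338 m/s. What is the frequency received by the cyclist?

25 km/h = 6.944 m/s.
The cyclist is ahead, so the train is moving toward it while the cyclist is moving away from the train.
General Doppler shift: f' = f · (v − v_o)/(v − v_s).
f' = 733 × (338 − 6.944)/(338 − 25) = 733 × 331.06/313 ≈ 775 Hz.

775 Hz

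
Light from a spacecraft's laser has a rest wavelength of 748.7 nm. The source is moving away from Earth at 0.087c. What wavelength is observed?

816.9 nm

Relativistic Doppler for wavelength: λ' = λ₀ · √((1 + β)/(1 − β)).
λ' = 748.7 × √(1.0870/0.9130) = 748.7 × 1.09114 ≈ 816.9 nm.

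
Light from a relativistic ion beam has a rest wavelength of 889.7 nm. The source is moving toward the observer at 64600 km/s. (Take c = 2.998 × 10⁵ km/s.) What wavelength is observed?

714.8 nm

β = v/c = 64600/299800 = 0.2155.
Relativistic Doppler for wavelength: λ' = λ₀ · √((1 − β)/(1 + β)).
λ' = 889.7 × √(0.7845/1.2155) = 889.7 × 0.80340 ≈ 714.8 nm.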